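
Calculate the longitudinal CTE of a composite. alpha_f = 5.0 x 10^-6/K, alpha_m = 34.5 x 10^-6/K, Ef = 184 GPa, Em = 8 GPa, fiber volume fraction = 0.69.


E1 = Ef*Vf + Em*(1-Vf) = 129.44
alpha_1 = (alpha_f*Ef*Vf + alpha_m*Em*(1-Vf))/E1 = 5.57 x 10^-6/K

5.57 x 10^-6/K


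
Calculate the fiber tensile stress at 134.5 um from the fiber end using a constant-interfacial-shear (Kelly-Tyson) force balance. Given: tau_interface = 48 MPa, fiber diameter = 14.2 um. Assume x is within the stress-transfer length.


Force balance: sigma_f * (pi*d^2/4) = tau * (pi*d) * x  ->  sigma_f = 4 * tau * x / d
sigma_f = 4 * 48 * 134.5 / 14.2 = 1818.6 MPa

1818.6 MPa


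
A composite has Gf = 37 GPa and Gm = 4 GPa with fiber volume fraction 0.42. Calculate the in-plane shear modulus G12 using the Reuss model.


1/G12 = Vf/Gf + (1-Vf)/Gm = 0.42/37 + 0.58/4
G12 = 6.4 GPa

6.4 GPa


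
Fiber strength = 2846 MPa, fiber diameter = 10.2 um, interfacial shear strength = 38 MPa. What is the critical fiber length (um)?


Lc = sigma_f * d / (2 * tau_i) = 2846 * 10.2 / (2 * 38) = 382.0 um

382.0 um


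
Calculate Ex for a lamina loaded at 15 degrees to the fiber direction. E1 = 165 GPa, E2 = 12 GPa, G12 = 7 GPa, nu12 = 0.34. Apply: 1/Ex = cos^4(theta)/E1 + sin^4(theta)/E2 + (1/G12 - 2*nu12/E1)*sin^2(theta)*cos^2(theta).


cos^4(15) = 0.870513, sin^4(15) = 0.004487, sin^2(15)*cos^2(15) = 0.0625
1/G12 - 2*nu12/E1 = 1/7 - 2*0.34/165 = 0.138736 GPa^-1
1/Ex = 0.870513/165 + 0.004487/12 + 0.138736*0.0625 = 0.0143208 GPa^-1
Ex = 69.83 GPa

69.83 GPa


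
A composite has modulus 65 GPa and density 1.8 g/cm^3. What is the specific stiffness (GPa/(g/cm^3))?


Specific stiffness = E/rho = 65/1.8 = 36.1 GPa/(g/cm^3)

36.1 GPa/(g/cm^3)


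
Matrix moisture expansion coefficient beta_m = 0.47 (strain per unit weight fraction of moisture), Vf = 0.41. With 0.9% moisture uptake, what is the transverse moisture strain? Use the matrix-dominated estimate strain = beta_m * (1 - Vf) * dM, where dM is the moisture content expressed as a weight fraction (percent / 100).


dM = 0.9/100 = 0.009
strain = beta_m * (1-Vf) * dM = 0.47 * 0.59 * 0.009 = 0.0024957

0.0024957


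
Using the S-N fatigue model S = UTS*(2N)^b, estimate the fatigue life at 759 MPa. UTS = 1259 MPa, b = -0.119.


N = 0.5 * (S/UTS)^(1/b) = 0.5 * (759/1259)^(1/-0.119) = 35.1475 cycles

35.1475 cycles


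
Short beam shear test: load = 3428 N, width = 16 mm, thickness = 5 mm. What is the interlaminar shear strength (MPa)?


ILSS = 3F/(4bh) = 3*3428/(4*16*5) = 32.14 MPa

32.14 MPa


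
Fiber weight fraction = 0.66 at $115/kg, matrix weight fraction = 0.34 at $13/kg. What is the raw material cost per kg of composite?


Cost = cost_f*Wf + cost_m*Wm = 115*0.66 + 13*0.34 = $80.32/kg

$80.32/kg


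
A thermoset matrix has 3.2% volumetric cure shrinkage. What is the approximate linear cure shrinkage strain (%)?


Linear shrinkage ≈ vol_shrink/3 = 3.2/3 = 1.067%

1.067%


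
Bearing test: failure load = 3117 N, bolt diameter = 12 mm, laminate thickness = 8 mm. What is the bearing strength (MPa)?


sigma_br = F/(d*h) = 3117/(12*8) = 32.5 MPa

32.5 MPa


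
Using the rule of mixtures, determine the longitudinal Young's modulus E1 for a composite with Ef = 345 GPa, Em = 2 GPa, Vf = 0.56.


E1 = Ef*Vf + Em*(1-Vf) = 345*0.56 + 2*0.44 = 194.08 GPa

194.08 GPa


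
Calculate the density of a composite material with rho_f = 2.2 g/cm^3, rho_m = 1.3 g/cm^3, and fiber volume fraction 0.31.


rho_c = rho_f*Vf + rho_m*(1-Vf) = 2.2*0.31 + 1.3*0.69 = 1.579 g/cm^3

1.579 g/cm^3


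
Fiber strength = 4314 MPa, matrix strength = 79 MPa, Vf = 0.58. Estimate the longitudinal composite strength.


sigma_1 = sigma_f*Vf + sigma_m*(1-Vf) = 4314*0.58 + 79*0.42 = 2535.3 MPa

2535.3 MPa


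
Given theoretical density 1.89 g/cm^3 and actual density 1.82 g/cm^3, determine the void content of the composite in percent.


Void% = (rho_theo - rho_actual)/rho_theo * 100 = (1.89 - 1.82)/1.89 * 100 = 3.7%

3.7%


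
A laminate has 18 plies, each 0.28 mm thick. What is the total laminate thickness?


h = n * t_ply = 18 * 0.28 = 5.04 mm

5.04 mm


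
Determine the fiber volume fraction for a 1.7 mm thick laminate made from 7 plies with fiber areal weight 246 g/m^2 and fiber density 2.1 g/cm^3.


Vf = n * FAW / (rho_f * h * 1000) = 7 * 246 / (2.1 * 1.7 * 1000) = 0.4824

0.4824


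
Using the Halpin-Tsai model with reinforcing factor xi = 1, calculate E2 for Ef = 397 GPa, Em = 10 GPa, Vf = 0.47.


eta = (Ef/Em - 1)/(Ef/Em + xi) = (39.7 - 1)/(39.7 + 1) = 0.9509
E2 = Em*(1+xi*eta*Vf)/(1-eta*Vf) = 26.16 GPa

26.16 GPa


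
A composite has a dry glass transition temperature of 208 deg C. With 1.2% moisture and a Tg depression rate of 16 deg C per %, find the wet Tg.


Tg_wet = Tg_dry - k*moisture = 208 - 16*1.2 = 188.8 deg C

188.8 deg C


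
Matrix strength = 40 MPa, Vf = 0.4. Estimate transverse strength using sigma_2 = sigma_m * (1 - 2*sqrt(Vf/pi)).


factor = 1 - 2*sqrt(0.4/pi) = 0.2864
sigma_2 = 40 * 0.2864 = 11.45 MPa

11.45 MPa


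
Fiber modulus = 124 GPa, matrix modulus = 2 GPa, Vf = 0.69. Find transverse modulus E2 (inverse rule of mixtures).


1/E2 = Vf/Ef + (1-Vf)/Em = 0.69/124 + 0.31/2
E2 = 6.23 GPa

6.23 GPa


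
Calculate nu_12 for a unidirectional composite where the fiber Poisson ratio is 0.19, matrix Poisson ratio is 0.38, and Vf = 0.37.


nu_12 = nu_f*Vf + nu_m*(1-Vf) = 0.19*0.37 + 0.38*0.63 = 0.3097

0.3097


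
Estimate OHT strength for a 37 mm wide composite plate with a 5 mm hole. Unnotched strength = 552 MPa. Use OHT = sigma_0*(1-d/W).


OHT = sigma_0*(1-d/W) = 552*(1-5/37) = 477.4 MPa

477.4 MPa


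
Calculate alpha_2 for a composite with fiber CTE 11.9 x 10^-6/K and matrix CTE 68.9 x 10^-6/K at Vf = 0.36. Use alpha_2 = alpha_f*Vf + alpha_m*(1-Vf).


alpha_2 = alpha_f*Vf + alpha_m*(1-Vf) = 11.9*0.36 + 68.9*0.64 = 48.4 x 10^-6/K

48.4 x 10^-6/K


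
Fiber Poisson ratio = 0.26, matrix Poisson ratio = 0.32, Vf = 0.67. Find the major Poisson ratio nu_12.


nu_12 = nu_f*Vf + nu_m*(1-Vf) = 0.26*0.67 + 0.32*0.33 = 0.2798

0.2798


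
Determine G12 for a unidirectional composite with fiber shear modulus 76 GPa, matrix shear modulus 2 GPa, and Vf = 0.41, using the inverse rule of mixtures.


1/G12 = Vf/Gf + (1-Vf)/Gm = 0.41/76 + 0.59/2
G12 = 3.33 GPa

3.33 GPa


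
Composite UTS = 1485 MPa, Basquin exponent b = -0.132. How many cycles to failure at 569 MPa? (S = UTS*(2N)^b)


N = 0.5 * (S/UTS)^(1/b) = 0.5 * (569/1485)^(1/-0.132) = 716.3712 cycles

716.3712 cycles


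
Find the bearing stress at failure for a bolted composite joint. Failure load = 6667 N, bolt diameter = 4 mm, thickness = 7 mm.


sigma_br = F/(d*h) = 6667/(4*7) = 238.1 MPa

238.1 MPa


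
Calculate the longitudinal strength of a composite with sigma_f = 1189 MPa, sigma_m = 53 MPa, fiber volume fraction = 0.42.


sigma_1 = sigma_f*Vf + sigma_m*(1-Vf) = 1189*0.42 + 53*0.58 = 530.1 MPa

530.1 MPa


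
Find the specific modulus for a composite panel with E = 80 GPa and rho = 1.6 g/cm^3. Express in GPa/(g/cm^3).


Specific stiffness = E/rho = 80/1.6 = 50.0 GPa/(g/cm^3)

50.0 GPa/(g/cm^3)


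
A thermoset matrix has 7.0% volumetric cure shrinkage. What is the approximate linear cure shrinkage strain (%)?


Linear shrinkage ≈ vol_shrink/3 = 7.0/3 = 2.333%

2.333%


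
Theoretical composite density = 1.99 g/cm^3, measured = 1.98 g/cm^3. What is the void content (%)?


Void% = (rho_theo - rho_actual)/rho_theo * 100 = (1.99 - 1.98)/1.99 * 100 = 0.5%

0.5%


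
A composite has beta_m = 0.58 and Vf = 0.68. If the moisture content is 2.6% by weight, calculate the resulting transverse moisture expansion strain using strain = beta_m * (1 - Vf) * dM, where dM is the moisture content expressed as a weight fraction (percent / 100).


dM = 2.6/100 = 0.026
strain = beta_m * (1-Vf) * dM = 0.58 * 0.32 * 0.026 = 0.0048256

0.0048256


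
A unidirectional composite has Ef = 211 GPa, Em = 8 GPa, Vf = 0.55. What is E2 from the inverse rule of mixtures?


1/E2 = Vf/Ef + (1-Vf)/Em = 0.55/211 + 0.45/8
E2 = 16.99 GPa

16.99 GPa


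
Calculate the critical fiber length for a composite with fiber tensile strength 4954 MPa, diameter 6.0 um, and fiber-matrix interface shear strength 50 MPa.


Lc = sigma_f * d / (2 * tau_i) = 4954 * 6.0 / (2 * 50) = 297.2 um

297.2 um


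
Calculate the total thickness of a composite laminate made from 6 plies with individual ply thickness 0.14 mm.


h = n * t_ply = 6 * 0.14 = 0.84 mm

0.84 mm


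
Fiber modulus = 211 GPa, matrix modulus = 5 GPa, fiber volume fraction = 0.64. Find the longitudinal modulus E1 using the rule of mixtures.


E1 = Ef*Vf + Em*(1-Vf) = 211*0.64 + 5*0.36 = 136.84 GPa

136.84 GPa


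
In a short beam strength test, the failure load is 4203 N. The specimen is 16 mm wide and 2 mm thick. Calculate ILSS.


ILSS = 3F/(4bh) = 3*4203/(4*16*2) = 98.51 MPa

98.51 MPa


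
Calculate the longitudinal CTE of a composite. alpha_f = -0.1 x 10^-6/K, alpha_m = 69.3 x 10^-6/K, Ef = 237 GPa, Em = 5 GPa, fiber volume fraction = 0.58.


E1 = Ef*Vf + Em*(1-Vf) = 139.56
alpha_1 = (alpha_f*Ef*Vf + alpha_m*Em*(1-Vf))/E1 = 0.94 x 10^-6/K

0.94 x 10^-6/K


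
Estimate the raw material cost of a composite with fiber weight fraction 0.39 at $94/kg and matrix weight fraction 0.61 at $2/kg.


Cost = cost_f*Wf + cost_m*Wm = 94*0.39 + 2*0.61 = $37.88/kg

$37.88/kg


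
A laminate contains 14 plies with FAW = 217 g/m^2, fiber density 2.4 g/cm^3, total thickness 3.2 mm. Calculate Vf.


Vf = n * FAW / (rho_f * h * 1000) = 14 * 217 / (2.4 * 3.2 * 1000) = 0.3956

0.3956


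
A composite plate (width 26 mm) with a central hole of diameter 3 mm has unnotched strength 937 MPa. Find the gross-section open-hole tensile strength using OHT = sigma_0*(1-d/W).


OHT = sigma_0*(1-d/W) = 937*(1-3/26) = 828.9 MPa

828.9 MPa


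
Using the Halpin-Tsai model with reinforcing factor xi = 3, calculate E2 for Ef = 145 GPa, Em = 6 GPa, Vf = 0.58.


eta = (Ef/Em - 1)/(Ef/Em + xi) = (24.1667 - 1)/(24.1667 + 3) = 0.8528
E2 = Em*(1+xi*eta*Vf)/(1-eta*Vf) = 29.49 GPa

29.49 GPa


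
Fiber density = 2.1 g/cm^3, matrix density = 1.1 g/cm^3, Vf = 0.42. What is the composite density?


rho_c = rho_f*Vf + rho_m*(1-Vf) = 2.1*0.42 + 1.1*0.58 = 1.52 g/cm^3

1.52 g/cm^3


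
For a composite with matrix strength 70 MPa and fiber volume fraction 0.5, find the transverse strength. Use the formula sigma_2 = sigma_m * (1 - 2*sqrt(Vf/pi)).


factor = 1 - 2*sqrt(0.5/pi) = 0.2021
sigma_2 = 70 * 0.2021 = 14.15 MPa

14.15 MPa


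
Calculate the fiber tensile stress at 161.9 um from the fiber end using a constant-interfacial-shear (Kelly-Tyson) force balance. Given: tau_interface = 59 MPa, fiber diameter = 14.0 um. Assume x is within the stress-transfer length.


Force balance: sigma_f * (pi*d^2/4) = tau * (pi*d) * x  ->  sigma_f = 4 * tau * x / d
sigma_f = 4 * 59 * 161.9 / 14.0 = 2729.2 MPa

2729.2 MPa


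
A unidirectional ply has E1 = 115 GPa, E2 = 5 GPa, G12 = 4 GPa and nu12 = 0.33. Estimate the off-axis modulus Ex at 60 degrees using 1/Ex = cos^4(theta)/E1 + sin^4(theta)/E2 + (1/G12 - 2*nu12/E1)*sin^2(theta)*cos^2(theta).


cos^4(60) = 0.0625, sin^4(60) = 0.5625, sin^2(60)*cos^2(60) = 0.1875
1/G12 - 2*nu12/E1 = 1/4 - 2*0.33/115 = 0.244261 GPa^-1
1/Ex = 0.0625/115 + 0.5625/5 + 0.244261*0.1875 = 0.1588424 GPa^-1
Ex = 6.3 GPa

6.3 GPa


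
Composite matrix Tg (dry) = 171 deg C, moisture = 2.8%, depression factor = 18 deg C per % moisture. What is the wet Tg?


Tg_wet = Tg_dry - k*moisture = 171 - 18*2.8 = 120.6 deg C

120.6 deg C


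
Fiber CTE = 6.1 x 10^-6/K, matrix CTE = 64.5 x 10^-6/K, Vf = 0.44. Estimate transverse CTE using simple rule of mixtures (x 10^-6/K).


alpha_2 = alpha_f*Vf + alpha_m*(1-Vf) = 6.1*0.44 + 64.5*0.56 = 38.8 x 10^-6/K

38.8 x 10^-6/K


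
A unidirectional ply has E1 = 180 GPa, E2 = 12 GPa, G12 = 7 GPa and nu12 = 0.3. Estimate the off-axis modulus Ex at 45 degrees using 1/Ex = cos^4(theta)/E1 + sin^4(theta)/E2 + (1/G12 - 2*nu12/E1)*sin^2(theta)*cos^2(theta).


cos^4(45) = 0.25, sin^4(45) = 0.25, sin^2(45)*cos^2(45) = 0.25
1/G12 - 2*nu12/E1 = 1/7 - 2*0.3/180 = 0.139524 GPa^-1
1/Ex = 0.25/180 + 0.25/12 + 0.139524*0.25 = 0.0571032 GPa^-1
Ex = 17.51 GPa

17.51 GPa


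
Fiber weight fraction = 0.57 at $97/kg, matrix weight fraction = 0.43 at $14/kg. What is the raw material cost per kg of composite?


Cost = cost_f*Wf + cost_m*Wm = 97*0.57 + 14*0.43 = $61.31/kg

$61.31/kg


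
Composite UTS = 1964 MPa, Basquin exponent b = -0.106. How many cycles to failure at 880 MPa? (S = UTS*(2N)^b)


N = 0.5 * (S/UTS)^(1/b) = 0.5 * (880/1964)^(1/-0.106) = 973.2044 cycles

973.2044 cycles


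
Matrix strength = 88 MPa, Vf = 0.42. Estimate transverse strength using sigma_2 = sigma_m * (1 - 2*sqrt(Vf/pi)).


factor = 1 - 2*sqrt(0.42/pi) = 0.2687
sigma_2 = 88 * 0.2687 = 23.65 MPa

23.65 MPa


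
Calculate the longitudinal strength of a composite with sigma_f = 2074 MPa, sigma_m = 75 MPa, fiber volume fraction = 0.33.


sigma_1 = sigma_f*Vf + sigma_m*(1-Vf) = 2074*0.33 + 75*0.67 = 734.7 MPa

734.7 MPa


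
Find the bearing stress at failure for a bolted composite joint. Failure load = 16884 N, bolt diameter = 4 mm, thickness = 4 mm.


sigma_br = F/(d*h) = 16884/(4*4) = 1055.3 MPa

1055.3 MPa


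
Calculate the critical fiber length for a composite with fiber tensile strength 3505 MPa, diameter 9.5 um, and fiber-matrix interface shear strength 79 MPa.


Lc = sigma_f * d / (2 * tau_i) = 3505 * 9.5 / (2 * 79) = 210.7 um

210.7 um


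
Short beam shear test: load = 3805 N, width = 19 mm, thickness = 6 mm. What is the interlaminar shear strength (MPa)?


ILSS = 3F/(4bh) = 3*3805/(4*19*6) = 25.03 MPa

25.03 MPa


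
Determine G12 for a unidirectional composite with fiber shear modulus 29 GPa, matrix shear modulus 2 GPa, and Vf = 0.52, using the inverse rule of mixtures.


1/G12 = Vf/Gf + (1-Vf)/Gm = 0.52/29 + 0.48/2
G12 = 3.88 GPa

3.88 GPa


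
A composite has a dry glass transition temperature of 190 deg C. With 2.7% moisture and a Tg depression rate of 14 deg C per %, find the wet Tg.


Tg_wet = Tg_dry - k*moisture = 190 - 14*2.7 = 152.2 deg C

152.2 deg C


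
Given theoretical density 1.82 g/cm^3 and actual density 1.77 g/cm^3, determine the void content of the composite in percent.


Void% = (rho_theo - rho_actual)/rho_theo * 100 = (1.82 - 1.77)/1.82 * 100 = 2.75%

2.75%


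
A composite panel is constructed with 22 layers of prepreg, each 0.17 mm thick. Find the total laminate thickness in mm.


h = n * t_ply = 22 * 0.17 = 3.74 mm

3.74 mm


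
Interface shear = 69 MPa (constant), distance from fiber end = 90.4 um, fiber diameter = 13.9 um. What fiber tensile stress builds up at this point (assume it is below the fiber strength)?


Force balance: sigma_f * (pi*d^2/4) = tau * (pi*d) * x  ->  sigma_f = 4 * tau * x / d
sigma_f = 4 * 69 * 90.4 / 13.9 = 1795.0 MPa

1795.0 MPa


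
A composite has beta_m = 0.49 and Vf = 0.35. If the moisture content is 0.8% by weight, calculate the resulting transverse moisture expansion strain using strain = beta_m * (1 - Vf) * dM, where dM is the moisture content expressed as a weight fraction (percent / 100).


dM = 0.8/100 = 0.008
strain = beta_m * (1-Vf) * dM = 0.49 * 0.65 * 0.008 = 0.002548

0.002548


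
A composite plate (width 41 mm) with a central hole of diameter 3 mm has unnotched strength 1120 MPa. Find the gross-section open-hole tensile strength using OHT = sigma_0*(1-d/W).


OHT = sigma_0*(1-d/W) = 1120*(1-3/41) = 1038.0 MPa

1038.0 MPa


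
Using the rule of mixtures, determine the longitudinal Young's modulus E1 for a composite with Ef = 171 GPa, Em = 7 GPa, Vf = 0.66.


E1 = Ef*Vf + Em*(1-Vf) = 171*0.66 + 7*0.34 = 115.24 GPa

115.24 GPa


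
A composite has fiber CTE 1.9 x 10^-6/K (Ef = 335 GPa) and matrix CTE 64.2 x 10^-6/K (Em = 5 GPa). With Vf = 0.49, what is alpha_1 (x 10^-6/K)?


E1 = Ef*Vf + Em*(1-Vf) = 166.7
alpha_1 = (alpha_f*Ef*Vf + alpha_m*Em*(1-Vf))/E1 = 2.85 x 10^-6/K

2.85 x 10^-6/K


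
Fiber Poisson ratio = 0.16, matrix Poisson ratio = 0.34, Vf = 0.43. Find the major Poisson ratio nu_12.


nu_12 = nu_f*Vf + nu_m*(1-Vf) = 0.16*0.43 + 0.34*0.57 = 0.2626

0.2626


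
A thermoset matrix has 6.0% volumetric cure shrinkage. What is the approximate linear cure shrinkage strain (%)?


Linear shrinkage ≈ vol_shrink/3 = 6.0/3 = 2.0%

2.0%


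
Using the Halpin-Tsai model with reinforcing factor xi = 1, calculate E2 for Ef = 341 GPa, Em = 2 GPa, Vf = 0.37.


eta = (Ef/Em - 1)/(Ef/Em + xi) = (170.5 - 1)/(170.5 + 1) = 0.9883
E2 = Em*(1+xi*eta*Vf)/(1-eta*Vf) = 4.31 GPa

4.31 GPa


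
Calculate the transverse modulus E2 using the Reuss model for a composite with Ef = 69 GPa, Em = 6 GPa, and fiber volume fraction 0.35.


1/E2 = Vf/Ef + (1-Vf)/Em = 0.35/69 + 0.65/6
E2 = 8.82 GPa

8.82 GPa


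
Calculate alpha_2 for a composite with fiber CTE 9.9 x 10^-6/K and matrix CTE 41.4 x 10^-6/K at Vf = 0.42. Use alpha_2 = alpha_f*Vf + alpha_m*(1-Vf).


alpha_2 = alpha_f*Vf + alpha_m*(1-Vf) = 9.9*0.42 + 41.4*0.58 = 28.2 x 10^-6/K

28.2 x 10^-6/K


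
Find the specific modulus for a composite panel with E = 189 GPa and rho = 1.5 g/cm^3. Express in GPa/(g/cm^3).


Specific stiffness = E/rho = 189/1.5 = 126.0 GPa/(g/cm^3)

126.0 GPa/(g/cm^3)


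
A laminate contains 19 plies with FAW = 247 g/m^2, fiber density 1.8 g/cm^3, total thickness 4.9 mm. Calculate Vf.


Vf = n * FAW / (rho_f * h * 1000) = 19 * 247 / (1.8 * 4.9 * 1000) = 0.5321

0.5321


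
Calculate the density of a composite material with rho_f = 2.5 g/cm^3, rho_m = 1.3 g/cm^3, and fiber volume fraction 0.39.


rho_c = rho_f*Vf + rho_m*(1-Vf) = 2.5*0.39 + 1.3*0.61 = 1.768 g/cm^3

1.768 g/cm^3


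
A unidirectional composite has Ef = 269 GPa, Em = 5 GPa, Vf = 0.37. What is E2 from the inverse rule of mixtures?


1/E2 = Vf/Ef + (1-Vf)/Em = 0.37/269 + 0.63/5
E2 = 7.85 GPa

7.85 GPa


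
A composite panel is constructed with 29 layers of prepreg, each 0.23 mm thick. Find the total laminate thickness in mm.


h = n * t_ply = 29 * 0.23 = 6.67 mm

6.67 mm


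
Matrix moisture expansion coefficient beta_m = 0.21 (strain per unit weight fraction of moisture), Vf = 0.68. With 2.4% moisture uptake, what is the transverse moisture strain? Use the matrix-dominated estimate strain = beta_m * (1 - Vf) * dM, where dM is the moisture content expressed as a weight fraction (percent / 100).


dM = 2.4/100 = 0.024
strain = beta_m * (1-Vf) * dM = 0.21 * 0.32 * 0.024 = 0.0016128

0.0016128


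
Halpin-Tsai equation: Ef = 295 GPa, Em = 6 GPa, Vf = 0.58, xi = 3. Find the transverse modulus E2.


eta = (Ef/Em - 1)/(Ef/Em + xi) = (49.1667 - 1)/(49.1667 + 3) = 0.9233
E2 = Em*(1+xi*eta*Vf)/(1-eta*Vf) = 33.67 GPa

33.67 GPa


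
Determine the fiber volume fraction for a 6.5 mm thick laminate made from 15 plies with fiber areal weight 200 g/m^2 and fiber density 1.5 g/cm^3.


Vf = n * FAW / (rho_f * h * 1000) = 15 * 200 / (1.5 * 6.5 * 1000) = 0.3077

0.3077


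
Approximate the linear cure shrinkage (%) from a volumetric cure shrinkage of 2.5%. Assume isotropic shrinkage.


Linear shrinkage ≈ vol_shrink/3 = 2.5/3 = 0.833%

0.833%


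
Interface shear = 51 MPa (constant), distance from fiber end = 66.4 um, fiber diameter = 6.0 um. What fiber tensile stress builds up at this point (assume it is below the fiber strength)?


Force balance: sigma_f * (pi*d^2/4) = tau * (pi*d) * x  ->  sigma_f = 4 * tau * x / d
sigma_f = 4 * 51 * 66.4 / 6.0 = 2257.6 MPa

2257.6 MPa


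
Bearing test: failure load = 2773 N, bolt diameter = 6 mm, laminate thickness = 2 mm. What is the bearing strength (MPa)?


sigma_br = F/(d*h) = 2773/(6*2) = 231.1 MPa

231.1 MPa


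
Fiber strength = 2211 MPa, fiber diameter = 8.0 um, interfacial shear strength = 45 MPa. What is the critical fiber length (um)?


Lc = sigma_f * d / (2 * tau_i) = 2211 * 8.0 / (2 * 45) = 196.5 um

196.5 um


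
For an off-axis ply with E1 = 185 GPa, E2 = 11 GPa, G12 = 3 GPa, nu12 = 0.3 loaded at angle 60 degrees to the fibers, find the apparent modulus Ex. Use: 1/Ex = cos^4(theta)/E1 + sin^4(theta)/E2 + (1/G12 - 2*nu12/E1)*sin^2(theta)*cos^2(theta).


cos^4(60) = 0.0625, sin^4(60) = 0.5625, sin^2(60)*cos^2(60) = 0.1875
1/G12 - 2*nu12/E1 = 1/3 - 2*0.3/185 = 0.33009 GPa^-1
1/Ex = 0.0625/185 + 0.5625/11 + 0.33009*0.1875 = 0.1133661 GPa^-1
Ex = 8.82 GPa

8.82 GPa


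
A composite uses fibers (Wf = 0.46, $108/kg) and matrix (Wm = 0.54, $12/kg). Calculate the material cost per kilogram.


Cost = cost_f*Wf + cost_m*Wm = 108*0.46 + 12*0.54 = $56.16/kg

$56.16/kg


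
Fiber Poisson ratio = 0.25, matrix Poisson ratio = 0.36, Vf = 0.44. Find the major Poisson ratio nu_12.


nu_12 = nu_f*Vf + nu_m*(1-Vf) = 0.25*0.44 + 0.36*0.56 = 0.3116

0.3116


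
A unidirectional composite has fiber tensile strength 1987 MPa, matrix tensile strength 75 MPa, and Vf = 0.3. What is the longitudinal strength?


sigma_1 = sigma_f*Vf + sigma_m*(1-Vf) = 1987*0.3 + 75*0.7 = 648.6 MPa

648.6 MPa


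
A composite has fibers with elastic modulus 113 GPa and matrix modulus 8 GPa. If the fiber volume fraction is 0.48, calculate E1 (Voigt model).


E1 = Ef*Vf + Em*(1-Vf) = 113*0.48 + 8*0.52 = 58.4 GPa

58.4 GPa


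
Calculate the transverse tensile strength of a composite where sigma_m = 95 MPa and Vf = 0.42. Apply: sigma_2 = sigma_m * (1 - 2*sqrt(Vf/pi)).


factor = 1 - 2*sqrt(0.42/pi) = 0.2687
sigma_2 = 95 * 0.2687 = 25.53 MPa

25.53 MPa


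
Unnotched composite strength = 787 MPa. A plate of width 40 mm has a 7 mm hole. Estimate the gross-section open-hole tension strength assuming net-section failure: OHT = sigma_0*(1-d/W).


OHT = sigma_0*(1-d/W) = 787*(1-7/40) = 649.3 MPa

649.3 MPa


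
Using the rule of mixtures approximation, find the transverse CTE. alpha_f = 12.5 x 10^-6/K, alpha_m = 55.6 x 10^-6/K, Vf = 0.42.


alpha_2 = alpha_f*Vf + alpha_m*(1-Vf) = 12.5*0.42 + 55.6*0.58 = 37.5 x 10^-6/K

37.5 x 10^-6/K


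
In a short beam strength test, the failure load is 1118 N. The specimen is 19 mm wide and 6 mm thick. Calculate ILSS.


ILSS = 3F/(4bh) = 3*1118/(4*19*6) = 7.36 MPa

7.36 MPa


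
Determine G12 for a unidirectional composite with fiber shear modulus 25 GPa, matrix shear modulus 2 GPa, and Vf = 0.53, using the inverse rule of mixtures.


1/G12 = Vf/Gf + (1-Vf)/Gm = 0.53/25 + 0.47/2
G12 = 3.9 GPa

3.9 GPa


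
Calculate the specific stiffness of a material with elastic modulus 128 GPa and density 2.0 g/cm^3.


Specific stiffness = E/rho = 128/2.0 = 64.0 GPa/(g/cm^3)

64.0 GPa/(g/cm^3)


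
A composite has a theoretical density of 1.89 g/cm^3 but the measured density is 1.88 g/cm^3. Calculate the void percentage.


Void% = (rho_theo - rho_actual)/rho_theo * 100 = (1.89 - 1.88)/1.89 * 100 = 0.53%

0.53%


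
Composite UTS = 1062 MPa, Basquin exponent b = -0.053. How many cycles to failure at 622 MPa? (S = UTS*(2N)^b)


N = 0.5 * (S/UTS)^(1/b) = 0.5 * (622/1062)^(1/-0.053) = 12095.7520 cycles

12095.7520 cycles


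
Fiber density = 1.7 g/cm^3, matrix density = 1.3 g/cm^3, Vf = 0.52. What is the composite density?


rho_c = rho_f*Vf + rho_m*(1-Vf) = 1.7*0.52 + 1.3*0.48 = 1.508 g/cm^3

1.508 g/cm^3


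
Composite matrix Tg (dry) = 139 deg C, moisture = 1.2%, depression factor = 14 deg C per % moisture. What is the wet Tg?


Tg_wet = Tg_dry - k*moisture = 139 - 14*1.2 = 122.2 deg C

122.2 deg C


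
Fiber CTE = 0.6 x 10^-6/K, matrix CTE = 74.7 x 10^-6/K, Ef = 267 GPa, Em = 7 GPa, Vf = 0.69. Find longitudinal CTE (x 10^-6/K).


E1 = Ef*Vf + Em*(1-Vf) = 186.4
alpha_1 = (alpha_f*Ef*Vf + alpha_m*Em*(1-Vf))/E1 = 1.46 x 10^-6/K

1.46 x 10^-6/K


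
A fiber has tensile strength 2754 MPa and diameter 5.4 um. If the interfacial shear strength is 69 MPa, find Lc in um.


Lc = sigma_f * d / (2 * tau_i) = 2754 * 5.4 / (2 * 69) = 107.8 um

107.8 um


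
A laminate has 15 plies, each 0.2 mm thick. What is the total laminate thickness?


h = n * t_ply = 15 * 0.2 = 3.0 mm

3.0 mm


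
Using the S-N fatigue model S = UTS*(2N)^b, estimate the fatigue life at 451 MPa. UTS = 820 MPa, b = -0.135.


N = 0.5 * (S/UTS)^(1/b) = 0.5 * (451/820)^(1/-0.135) = 41.8995 cycles

41.8995 cycles


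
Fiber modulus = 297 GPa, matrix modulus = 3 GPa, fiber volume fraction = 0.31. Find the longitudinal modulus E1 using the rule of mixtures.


E1 = Ef*Vf + Em*(1-Vf) = 297*0.31 + 3*0.69 = 94.14 GPa

94.14 GPa


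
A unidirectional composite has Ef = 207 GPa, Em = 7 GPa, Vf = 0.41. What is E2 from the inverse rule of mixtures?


1/E2 = Vf/Ef + (1-Vf)/Em = 0.41/207 + 0.59/7
E2 = 11.59 GPa

11.59 GPa


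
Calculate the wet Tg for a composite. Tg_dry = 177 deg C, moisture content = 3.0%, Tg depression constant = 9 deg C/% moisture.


Tg_wet = Tg_dry - k*moisture = 177 - 9*3.0 = 150.0 deg C

150.0 deg C


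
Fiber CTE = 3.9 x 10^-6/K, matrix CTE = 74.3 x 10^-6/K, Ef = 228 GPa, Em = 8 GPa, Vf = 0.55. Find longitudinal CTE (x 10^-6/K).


E1 = Ef*Vf + Em*(1-Vf) = 129.0
alpha_1 = (alpha_f*Ef*Vf + alpha_m*Em*(1-Vf))/E1 = 5.86 x 10^-6/K

5.86 x 10^-6/K


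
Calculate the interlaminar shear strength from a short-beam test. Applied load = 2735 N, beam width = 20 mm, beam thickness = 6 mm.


ILSS = 3F/(4bh) = 3*2735/(4*20*6) = 17.09 MPa

17.09 MPa


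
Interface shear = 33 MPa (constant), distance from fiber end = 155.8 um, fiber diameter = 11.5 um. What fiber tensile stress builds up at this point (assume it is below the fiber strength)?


Force balance: sigma_f * (pi*d^2/4) = tau * (pi*d) * x  ->  sigma_f = 4 * tau * x / d
sigma_f = 4 * 33 * 155.8 / 11.5 = 1788.3 MPa

1788.3 MPa


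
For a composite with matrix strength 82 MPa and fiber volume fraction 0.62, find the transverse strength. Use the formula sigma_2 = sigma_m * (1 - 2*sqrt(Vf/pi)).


factor = 1 - 2*sqrt(0.62/pi) = 0.1115
sigma_2 = 82 * 0.1115 = 9.14 MPa

9.14 MPa


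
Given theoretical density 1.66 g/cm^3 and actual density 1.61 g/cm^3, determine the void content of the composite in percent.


Void% = (rho_theo - rho_actual)/rho_theo * 100 = (1.66 - 1.61)/1.66 * 100 = 3.01%

3.01%


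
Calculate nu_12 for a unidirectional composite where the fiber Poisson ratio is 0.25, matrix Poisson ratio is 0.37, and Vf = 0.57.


nu_12 = nu_f*Vf + nu_m*(1-Vf) = 0.25*0.57 + 0.37*0.43 = 0.3016

0.3016


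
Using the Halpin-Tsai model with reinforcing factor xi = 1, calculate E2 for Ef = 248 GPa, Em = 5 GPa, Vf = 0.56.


eta = (Ef/Em - 1)/(Ef/Em + xi) = (49.6 - 1)/(49.6 + 1) = 0.9605
E2 = Em*(1+xi*eta*Vf)/(1-eta*Vf) = 16.64 GPa

16.64 GPa


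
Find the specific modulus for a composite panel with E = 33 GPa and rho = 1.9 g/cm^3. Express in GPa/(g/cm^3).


Specific stiffness = E/rho = 33/1.9 = 17.4 GPa/(g/cm^3)

17.4 GPa/(g/cm^3)


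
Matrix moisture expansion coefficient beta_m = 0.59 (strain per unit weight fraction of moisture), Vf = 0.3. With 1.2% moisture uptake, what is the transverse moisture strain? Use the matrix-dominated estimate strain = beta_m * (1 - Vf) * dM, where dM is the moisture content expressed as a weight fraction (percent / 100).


dM = 1.2/100 = 0.012
strain = beta_m * (1-Vf) * dM = 0.59 * 0.7 * 0.012 = 0.004956

0.004956


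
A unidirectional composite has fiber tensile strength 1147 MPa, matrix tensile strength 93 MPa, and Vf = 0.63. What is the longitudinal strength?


sigma_1 = sigma_f*Vf + sigma_m*(1-Vf) = 1147*0.63 + 93*0.37 = 757.0 MPa

757.0 MPa


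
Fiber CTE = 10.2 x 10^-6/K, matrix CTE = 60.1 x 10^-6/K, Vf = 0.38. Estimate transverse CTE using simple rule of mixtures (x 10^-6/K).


alpha_2 = alpha_f*Vf + alpha_m*(1-Vf) = 10.2*0.38 + 60.1*0.62 = 41.1 x 10^-6/K

41.1 x 10^-6/K


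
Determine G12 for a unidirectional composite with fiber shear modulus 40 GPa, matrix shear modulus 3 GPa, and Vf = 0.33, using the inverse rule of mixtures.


1/G12 = Vf/Gf + (1-Vf)/Gm = 0.33/40 + 0.67/3
G12 = 4.32 GPa

4.32 GPa


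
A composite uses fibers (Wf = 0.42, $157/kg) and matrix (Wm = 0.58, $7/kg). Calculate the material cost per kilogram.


Cost = cost_f*Wf + cost_m*Wm = 157*0.42 + 7*0.58 = $70.0/kg

$70.0/kg


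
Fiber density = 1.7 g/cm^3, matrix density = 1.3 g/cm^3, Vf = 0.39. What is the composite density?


rho_c = rho_f*Vf + rho_m*(1-Vf) = 1.7*0.39 + 1.3*0.61 = 1.456 g/cm^3

1.456 g/cm^3


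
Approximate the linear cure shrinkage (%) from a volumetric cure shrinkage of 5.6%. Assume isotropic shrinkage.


Linear shrinkage ≈ vol_shrink/3 = 5.6/3 = 1.867%

1.867%


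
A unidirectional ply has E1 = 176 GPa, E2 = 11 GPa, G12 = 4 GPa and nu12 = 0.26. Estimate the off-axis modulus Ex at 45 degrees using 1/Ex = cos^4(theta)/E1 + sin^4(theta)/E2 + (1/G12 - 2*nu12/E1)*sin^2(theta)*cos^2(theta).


cos^4(45) = 0.25, sin^4(45) = 0.25, sin^2(45)*cos^2(45) = 0.25
1/G12 - 2*nu12/E1 = 1/4 - 2*0.26/176 = 0.247045 GPa^-1
1/Ex = 0.25/176 + 0.25/11 + 0.247045*0.25 = 0.0859091 GPa^-1
Ex = 11.64 GPa

11.64 GPa


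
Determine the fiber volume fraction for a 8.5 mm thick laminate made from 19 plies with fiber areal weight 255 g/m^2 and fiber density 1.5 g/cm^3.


Vf = n * FAW / (rho_f * h * 1000) = 19 * 255 / (1.5 * 8.5 * 1000) = 0.38

0.38


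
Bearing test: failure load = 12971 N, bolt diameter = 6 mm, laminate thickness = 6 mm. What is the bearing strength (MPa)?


sigma_br = F/(d*h) = 12971/(6*6) = 360.3 MPa

360.3 MPa


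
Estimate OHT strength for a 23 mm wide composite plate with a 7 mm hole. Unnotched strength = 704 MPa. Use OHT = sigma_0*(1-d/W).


OHT = sigma_0*(1-d/W) = 704*(1-7/23) = 489.7 MPa

489.7 MPa


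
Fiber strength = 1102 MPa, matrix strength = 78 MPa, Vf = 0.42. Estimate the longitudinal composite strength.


sigma_1 = sigma_f*Vf + sigma_m*(1-Vf) = 1102*0.42 + 78*0.58 = 508.1 MPa

508.1 MPa


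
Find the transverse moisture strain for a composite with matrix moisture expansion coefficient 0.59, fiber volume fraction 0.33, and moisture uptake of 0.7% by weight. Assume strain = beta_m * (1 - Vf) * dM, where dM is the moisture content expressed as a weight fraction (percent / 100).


dM = 0.7/100 = 0.007
strain = beta_m * (1-Vf) * dM = 0.59 * 0.67 * 0.007 = 0.0027671

0.0027671


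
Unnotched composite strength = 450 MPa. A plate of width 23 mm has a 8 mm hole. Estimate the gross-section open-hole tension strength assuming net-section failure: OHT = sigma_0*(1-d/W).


OHT = sigma_0*(1-d/W) = 450*(1-8/23) = 293.5 MPa

293.5 MPa


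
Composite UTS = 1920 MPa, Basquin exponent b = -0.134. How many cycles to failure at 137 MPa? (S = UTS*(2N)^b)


N = 0.5 * (S/UTS)^(1/b) = 0.5 * (137/1920)^(1/-0.134) = 1.8011e+08 cycles

1.8011e+08 cycles


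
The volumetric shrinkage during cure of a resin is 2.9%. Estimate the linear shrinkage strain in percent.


Linear shrinkage ≈ vol_shrink/3 = 2.9/3 = 0.967%

0.967%


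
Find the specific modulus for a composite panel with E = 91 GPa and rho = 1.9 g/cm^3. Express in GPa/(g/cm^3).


Specific stiffness = E/rho = 91/1.9 = 47.9 GPa/(g/cm^3)

47.9 GPa/(g/cm^3)


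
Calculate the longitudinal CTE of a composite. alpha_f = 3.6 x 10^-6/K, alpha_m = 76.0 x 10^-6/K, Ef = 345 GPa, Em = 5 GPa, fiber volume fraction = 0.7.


E1 = Ef*Vf + Em*(1-Vf) = 243.0
alpha_1 = (alpha_f*Ef*Vf + alpha_m*Em*(1-Vf))/E1 = 4.05 x 10^-6/K

4.05 x 10^-6/K


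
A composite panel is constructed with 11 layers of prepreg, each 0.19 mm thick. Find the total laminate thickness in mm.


h = n * t_ply = 11 * 0.19 = 2.09 mm

2.09 mm


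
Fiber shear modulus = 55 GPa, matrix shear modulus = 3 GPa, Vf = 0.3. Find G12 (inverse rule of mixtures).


1/G12 = Vf/Gf + (1-Vf)/Gm = 0.3/55 + 0.7/3
G12 = 4.19 GPa

4.19 GPa


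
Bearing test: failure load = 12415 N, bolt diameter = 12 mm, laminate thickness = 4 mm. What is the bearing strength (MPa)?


sigma_br = F/(d*h) = 12415/(12*4) = 258.6 MPa

258.6 MPa


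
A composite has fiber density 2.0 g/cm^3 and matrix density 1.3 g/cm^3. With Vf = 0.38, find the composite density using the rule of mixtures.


rho_c = rho_f*Vf + rho_m*(1-Vf) = 2.0*0.38 + 1.3*0.62 = 1.566 g/cm^3

1.566 g/cm^3


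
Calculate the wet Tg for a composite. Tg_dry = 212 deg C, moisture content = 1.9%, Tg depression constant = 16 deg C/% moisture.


Tg_wet = Tg_dry - k*moisture = 212 - 16*1.9 = 181.6 deg C

181.6 deg C


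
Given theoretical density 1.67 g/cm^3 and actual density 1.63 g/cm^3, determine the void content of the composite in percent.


Void% = (rho_theo - rho_actual)/rho_theo * 100 = (1.67 - 1.63)/1.67 * 100 = 2.4%

2.4%


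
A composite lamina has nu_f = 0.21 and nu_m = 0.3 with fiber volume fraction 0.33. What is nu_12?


nu_12 = nu_f*Vf + nu_m*(1-Vf) = 0.21*0.33 + 0.3*0.67 = 0.2703

0.2703


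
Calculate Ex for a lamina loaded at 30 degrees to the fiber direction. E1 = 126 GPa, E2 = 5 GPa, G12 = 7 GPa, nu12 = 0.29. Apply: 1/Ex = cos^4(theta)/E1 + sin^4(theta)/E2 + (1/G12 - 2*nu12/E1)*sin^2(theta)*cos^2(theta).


cos^4(30) = 0.5625, sin^4(30) = 0.0625, sin^2(30)*cos^2(30) = 0.1875
1/G12 - 2*nu12/E1 = 1/7 - 2*0.29/126 = 0.138254 GPa^-1
1/Ex = 0.5625/126 + 0.0625/5 + 0.138254*0.1875 = 0.0428869 GPa^-1
Ex = 23.32 GPa

23.32 GPa


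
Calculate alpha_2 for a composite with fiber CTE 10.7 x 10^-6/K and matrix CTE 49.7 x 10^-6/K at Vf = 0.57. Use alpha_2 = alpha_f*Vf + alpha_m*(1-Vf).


alpha_2 = alpha_f*Vf + alpha_m*(1-Vf) = 10.7*0.57 + 49.7*0.43 = 27.5 x 10^-6/K

27.5 x 10^-6/K


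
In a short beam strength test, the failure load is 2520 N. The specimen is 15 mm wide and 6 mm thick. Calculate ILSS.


ILSS = 3F/(4bh) = 3*2520/(4*15*6) = 21.0 MPa

21.0 MPa


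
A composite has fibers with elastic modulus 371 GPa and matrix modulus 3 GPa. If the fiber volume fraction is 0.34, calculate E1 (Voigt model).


E1 = Ef*Vf + Em*(1-Vf) = 371*0.34 + 3*0.66 = 128.12 GPa

128.12 GPa


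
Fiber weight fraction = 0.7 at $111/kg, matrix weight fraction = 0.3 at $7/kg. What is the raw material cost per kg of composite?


Cost = cost_f*Wf + cost_m*Wm = 111*0.7 + 7*0.3 = $79.8/kg

$79.8/kg


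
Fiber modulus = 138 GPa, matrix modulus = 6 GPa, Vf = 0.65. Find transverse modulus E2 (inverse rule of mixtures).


1/E2 = Vf/Ef + (1-Vf)/Em = 0.65/138 + 0.35/6
E2 = 15.86 GPa

15.86 GPa


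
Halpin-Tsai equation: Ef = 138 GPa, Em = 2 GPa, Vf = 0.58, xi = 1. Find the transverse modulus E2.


eta = (Ef/Em - 1)/(Ef/Em + xi) = (69.0 - 1)/(69.0 + 1) = 0.9714
E2 = Em*(1+xi*eta*Vf)/(1-eta*Vf) = 7.16 GPa

7.16 GPa


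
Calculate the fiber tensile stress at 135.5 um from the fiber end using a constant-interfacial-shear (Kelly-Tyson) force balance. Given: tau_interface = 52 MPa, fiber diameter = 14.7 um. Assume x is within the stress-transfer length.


Force balance: sigma_f * (pi*d^2/4) = tau * (pi*d) * x  ->  sigma_f = 4 * tau * x / d
sigma_f = 4 * 52 * 135.5 / 14.7 = 1917.3 MPa

1917.3 MPa


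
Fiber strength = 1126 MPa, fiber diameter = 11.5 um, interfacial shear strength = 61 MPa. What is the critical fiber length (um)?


Lc = sigma_f * d / (2 * tau_i) = 1126 * 11.5 / (2 * 61) = 106.1 um

106.1 um


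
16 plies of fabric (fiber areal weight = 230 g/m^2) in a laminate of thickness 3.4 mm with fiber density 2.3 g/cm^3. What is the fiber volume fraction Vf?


Vf = n * FAW / (rho_f * h * 1000) = 16 * 230 / (2.3 * 3.4 * 1000) = 0.4706

0.4706


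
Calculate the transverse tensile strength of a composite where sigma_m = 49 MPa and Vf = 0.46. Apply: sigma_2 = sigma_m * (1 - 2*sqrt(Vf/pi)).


factor = 1 - 2*sqrt(0.46/pi) = 0.2347
sigma_2 = 49 * 0.2347 = 11.5 MPa

11.5 MPa


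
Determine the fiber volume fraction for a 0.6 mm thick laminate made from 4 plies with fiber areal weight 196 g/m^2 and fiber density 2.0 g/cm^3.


Vf = n * FAW / (rho_f * h * 1000) = 4 * 196 / (2.0 * 0.6 * 1000) = 0.6533

0.6533


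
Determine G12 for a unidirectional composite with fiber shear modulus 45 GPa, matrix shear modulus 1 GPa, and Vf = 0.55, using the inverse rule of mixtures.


1/G12 = Vf/Gf + (1-Vf)/Gm = 0.55/45 + 0.45/1
G12 = 2.16 GPa

2.16 GPa


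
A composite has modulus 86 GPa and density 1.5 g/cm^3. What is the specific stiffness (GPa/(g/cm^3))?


Specific stiffness = E/rho = 86/1.5 = 57.3 GPa/(g/cm^3)

57.3 GPa/(g/cm^3)


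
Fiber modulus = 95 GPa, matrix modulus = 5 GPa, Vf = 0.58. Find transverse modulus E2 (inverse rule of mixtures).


1/E2 = Vf/Ef + (1-Vf)/Em = 0.58/95 + 0.42/5
E2 = 11.1 GPa

11.1 GPa


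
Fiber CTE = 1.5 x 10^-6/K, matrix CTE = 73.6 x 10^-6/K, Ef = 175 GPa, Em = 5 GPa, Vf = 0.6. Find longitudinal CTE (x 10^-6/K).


E1 = Ef*Vf + Em*(1-Vf) = 107.0
alpha_1 = (alpha_f*Ef*Vf + alpha_m*Em*(1-Vf))/E1 = 2.85 x 10^-6/K

2.85 x 10^-6/K


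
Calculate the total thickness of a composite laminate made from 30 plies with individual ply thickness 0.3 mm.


h = n * t_ply = 30 * 0.3 = 9.0 mm

9.0 mm


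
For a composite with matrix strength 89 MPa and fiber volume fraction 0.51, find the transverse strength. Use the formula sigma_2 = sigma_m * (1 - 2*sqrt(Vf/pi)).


factor = 1 - 2*sqrt(0.51/pi) = 0.1942
sigma_2 = 89 * 0.1942 = 17.28 MPa

17.28 MPa


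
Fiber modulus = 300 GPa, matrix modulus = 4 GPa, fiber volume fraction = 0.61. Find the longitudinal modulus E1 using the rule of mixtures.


E1 = Ef*Vf + Em*(1-Vf) = 300*0.61 + 4*0.39 = 184.56 GPa

184.56 GPa


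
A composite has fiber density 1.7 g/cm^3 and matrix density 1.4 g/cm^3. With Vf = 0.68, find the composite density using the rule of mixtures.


rho_c = rho_f*Vf + rho_m*(1-Vf) = 1.7*0.68 + 1.4*0.32 = 1.604 g/cm^3

1.604 g/cm^3


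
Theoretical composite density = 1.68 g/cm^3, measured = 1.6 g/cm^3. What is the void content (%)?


Void% = (rho_theo - rho_actual)/rho_theo * 100 = (1.68 - 1.6)/1.68 * 100 = 4.76%

4.76%


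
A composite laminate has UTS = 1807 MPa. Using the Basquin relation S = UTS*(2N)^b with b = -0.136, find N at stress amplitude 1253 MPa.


N = 0.5 * (S/UTS)^(1/b) = 0.5 * (1253/1807)^(1/-0.136) = 7.3814 cycles

7.3814 cycles


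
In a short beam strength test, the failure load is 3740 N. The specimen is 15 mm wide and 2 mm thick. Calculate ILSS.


ILSS = 3F/(4bh) = 3*3740/(4*15*2) = 93.5 MPa

93.5 MPa


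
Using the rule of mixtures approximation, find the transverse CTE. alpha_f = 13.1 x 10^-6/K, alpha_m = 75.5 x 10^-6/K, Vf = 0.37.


alpha_2 = alpha_f*Vf + alpha_m*(1-Vf) = 13.1*0.37 + 75.5*0.63 = 52.4 x 10^-6/K

52.4 x 10^-6/K


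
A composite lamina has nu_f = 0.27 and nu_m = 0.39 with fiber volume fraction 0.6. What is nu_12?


nu_12 = nu_f*Vf + nu_m*(1-Vf) = 0.27*0.6 + 0.39*0.4 = 0.318

0.318


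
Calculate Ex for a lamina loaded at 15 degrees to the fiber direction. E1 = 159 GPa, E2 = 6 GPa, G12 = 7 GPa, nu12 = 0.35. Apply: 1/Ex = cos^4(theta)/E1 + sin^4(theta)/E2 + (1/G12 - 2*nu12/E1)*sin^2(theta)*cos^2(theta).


cos^4(15) = 0.870513, sin^4(15) = 0.004487, sin^2(15)*cos^2(15) = 0.0625
1/G12 - 2*nu12/E1 = 1/7 - 2*0.35/159 = 0.138455 GPa^-1
1/Ex = 0.870513/159 + 0.004487/6 + 0.138455*0.0625 = 0.0148762 GPa^-1
Ex = 67.22 GPa

67.22 GPa


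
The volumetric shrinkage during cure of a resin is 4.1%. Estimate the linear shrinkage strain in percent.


Linear shrinkage ≈ vol_shrink/3 = 4.1/3 = 1.367%

1.367%


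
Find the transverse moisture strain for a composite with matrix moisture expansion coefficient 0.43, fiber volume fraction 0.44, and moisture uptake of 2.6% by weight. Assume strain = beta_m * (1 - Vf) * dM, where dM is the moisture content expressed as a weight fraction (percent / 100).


dM = 2.6/100 = 0.026
strain = beta_m * (1-Vf) * dM = 0.43 * 0.56 * 0.026 = 0.0062608

0.0062608
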